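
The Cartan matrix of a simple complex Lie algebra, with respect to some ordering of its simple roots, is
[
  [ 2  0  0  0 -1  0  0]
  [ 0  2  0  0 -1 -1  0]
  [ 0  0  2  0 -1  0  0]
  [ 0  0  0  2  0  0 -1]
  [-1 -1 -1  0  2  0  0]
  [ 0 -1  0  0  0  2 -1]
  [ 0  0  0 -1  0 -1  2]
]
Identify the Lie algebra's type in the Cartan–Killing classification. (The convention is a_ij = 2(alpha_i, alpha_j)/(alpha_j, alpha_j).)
D7

The matrix has rank 7 with 2's on the diagonal. Reading the off-diagonal entries as Dynkin edges (a single edge where a_ij = a_ji = -1; a double or triple edge where a_ij * a_ji = 2 or 3), the diagram is a chain of 5 nodes with a fork of two nodes at one end (D_7). One simple-root ordering that puts it in standard form is (alpha_4, alpha_7, alpha_6, alpha_2, alpha_5, alpha_1, alpha_3). So the algebra is type D_7, i.e. so(14).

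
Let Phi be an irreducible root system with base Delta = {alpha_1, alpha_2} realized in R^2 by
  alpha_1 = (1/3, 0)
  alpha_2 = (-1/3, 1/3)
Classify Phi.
Compute the Cartan integers a_ij = 2(alpha_i, alpha_j)/(alpha_j, alpha_j); the resulting 2x2 Cartan matrix is
[[2, -1], [-2, 2]].
The roots have two lengths (squared-length ratio 2:1); the short ones are alpha_{1}. The associated Dynkin diagram is a chain of 2 nodes with a double edge at one end; the terminal node there is the unique short simple root (B_2), so the type is B_2 (the algebra so(5)).

B_2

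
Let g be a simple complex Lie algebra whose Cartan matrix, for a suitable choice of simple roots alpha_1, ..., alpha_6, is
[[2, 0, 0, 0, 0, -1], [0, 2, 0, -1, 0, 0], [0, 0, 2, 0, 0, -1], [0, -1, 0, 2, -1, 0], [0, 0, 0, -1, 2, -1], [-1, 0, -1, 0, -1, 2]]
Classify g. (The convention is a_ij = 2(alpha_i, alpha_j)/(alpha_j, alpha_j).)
The matrix has rank 6 with 2's on the diagonal. Reading the off-diagonal entries as Dynkin edges (a single edge where a_ij = a_ji = -1; a double or triple edge where a_ij * a_ji = 2 or 3), the diagram is a chain of 4 nodes with a fork of two nodes at one end (D_6). One simple-root ordering that puts it in standard form is (alpha_2, alpha_4, alpha_5, alpha_6, alpha_3, alpha_1). So the algebra is type D_6, i.e. so(12).

D_6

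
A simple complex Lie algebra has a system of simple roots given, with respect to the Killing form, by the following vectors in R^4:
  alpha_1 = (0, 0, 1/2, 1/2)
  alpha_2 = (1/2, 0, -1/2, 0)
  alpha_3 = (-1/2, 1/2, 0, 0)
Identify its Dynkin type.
Compute the Cartan integers a_ij = 2(alpha_i, alpha_j)/(alpha_j, alpha_j); the resulting 3x3 Cartan matrix is
[[2, -1, 0], [-1, 2, -1], [0, -1, 2]].
All simple roots have the same length, so the diagram is simply laced. The associated Dynkin diagram is a chain of 3 nodes with single edges (A_3), so the type is A_3 (the algebra sl(4)).

A_3 (sl(4))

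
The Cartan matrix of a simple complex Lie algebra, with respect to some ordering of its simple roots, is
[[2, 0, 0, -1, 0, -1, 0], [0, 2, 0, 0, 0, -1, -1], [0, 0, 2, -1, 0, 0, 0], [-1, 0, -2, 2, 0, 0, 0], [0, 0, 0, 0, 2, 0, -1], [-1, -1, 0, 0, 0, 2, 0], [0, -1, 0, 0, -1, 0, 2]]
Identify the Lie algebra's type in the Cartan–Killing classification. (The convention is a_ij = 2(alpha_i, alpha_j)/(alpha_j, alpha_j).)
type B_7

The matrix has rank 7 with 2's on the diagonal. Reading the off-diagonal entries as Dynkin edges (a single edge where a_ij = a_ji = -1; a double or triple edge where a_ij * a_ji = 2 or 3), the diagram is a chain of 7 nodes with a double edge at one end; the terminal node there is the unique short simple root (B_7). One simple-root ordering that puts it in standard form is (alpha_5, alpha_7, alpha_2, alpha_6, alpha_1, alpha_4, alpha_3). So the algebra is type B_7, i.e. so(15).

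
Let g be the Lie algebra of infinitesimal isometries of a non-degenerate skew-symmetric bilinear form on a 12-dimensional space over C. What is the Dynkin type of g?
C_6 (sp(12))

This is sp(12), which has dimension 12(12+1)/2 = 78 and rank 12/2 = 6. In the classification of classical Lie algebras, the symplectic algebra sp(2n) has type C_n; here n = 6, so the Dynkin diagram is a chain of 6 nodes with a double edge at one end; the terminal node there is the unique long simple root (C_6). Hence the type is C_6.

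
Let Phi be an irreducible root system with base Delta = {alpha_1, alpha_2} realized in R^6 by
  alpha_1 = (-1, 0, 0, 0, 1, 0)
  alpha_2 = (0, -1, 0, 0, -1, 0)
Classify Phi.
Compute the Cartan integers a_ij = 2(alpha_i, alpha_j)/(alpha_j, alpha_j); the resulting 2x2 Cartan matrix is
[[2, -1], [-1, 2]].
All simple roots have the same length, so the diagram is simply laced. The associated Dynkin diagram is a chain of 2 nodes with single edges (A_2), so the type is A_2 (the algebra sl(3)).

A_2 (sl(3))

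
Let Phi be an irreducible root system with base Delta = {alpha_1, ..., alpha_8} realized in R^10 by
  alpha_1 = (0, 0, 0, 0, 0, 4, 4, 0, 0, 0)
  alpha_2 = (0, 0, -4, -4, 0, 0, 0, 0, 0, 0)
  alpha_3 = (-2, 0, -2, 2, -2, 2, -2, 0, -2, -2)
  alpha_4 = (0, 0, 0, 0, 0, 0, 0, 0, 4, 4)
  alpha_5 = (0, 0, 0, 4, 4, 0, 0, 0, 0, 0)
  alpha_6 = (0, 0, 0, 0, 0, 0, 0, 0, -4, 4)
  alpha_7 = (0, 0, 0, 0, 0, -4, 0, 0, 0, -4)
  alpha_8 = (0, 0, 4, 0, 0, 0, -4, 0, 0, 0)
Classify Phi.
E_8

Compute the Cartan integers a_ij = 2(alpha_i, alpha_j)/(alpha_j, alpha_j); the resulting 8x8 Cartan matrix is
[[2, 0, 0, 0, 0, 0, -1, -1], [0, 2, 0, 0, -1, 0, 0, -1], [0, 0, 2, -1, 0, 0, 0, 0], [0, 0, -1, 2, 0, 0, -1, 0], [0, -1, 0, 0, 2, 0, 0, 0], [0, 0, 0, 0, 0, 2, -1, 0], [-1, 0, 0, -1, 0, -1, 2, 0], [-1, -1, 0, 0, 0, 0, 0, 2]].
All simple roots have the same length, so the diagram is simply laced. The associated Dynkin diagram is a chain of 7 nodes with one extra node attached to the third node from one end (E_8), so the type is E_8.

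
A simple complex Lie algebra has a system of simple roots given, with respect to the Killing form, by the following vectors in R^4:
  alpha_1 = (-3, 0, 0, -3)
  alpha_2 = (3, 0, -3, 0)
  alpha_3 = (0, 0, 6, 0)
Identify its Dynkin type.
Compute the Cartan integers a_ij = 2(alpha_i, alpha_j)/(alpha_j, alpha_j); the resulting 3x3 Cartan matrix is
[[2, -1, 0], [-1, 2, -1], [0, -2, 2]].
The roots have two lengths (squared-length ratio 2:1); the short ones are alpha_{1,2}. The associated Dynkin diagram is a chain of 3 nodes with a double edge at one end; the terminal node there is the unique long simple root (C_3), so the type is C_3 (the algebra sp(6)).

C3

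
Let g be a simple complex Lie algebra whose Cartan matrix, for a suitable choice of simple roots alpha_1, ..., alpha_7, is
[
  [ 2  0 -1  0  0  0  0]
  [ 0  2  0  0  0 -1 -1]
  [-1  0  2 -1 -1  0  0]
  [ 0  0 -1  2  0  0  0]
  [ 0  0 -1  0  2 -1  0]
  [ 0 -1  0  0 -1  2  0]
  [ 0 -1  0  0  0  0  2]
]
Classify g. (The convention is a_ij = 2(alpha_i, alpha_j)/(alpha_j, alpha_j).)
type D_7

The matrix has rank 7 with 2's on the diagonal. Reading the off-diagonal entries as Dynkin edges (a single edge where a_ij = a_ji = -1; a double or triple edge where a_ij * a_ji = 2 or 3), the diagram is a chain of 5 nodes with a fork of two nodes at one end (D_7). One simple-root ordering that puts it in standard form is (alpha_7, alpha_2, alpha_6, alpha_5, alpha_3, alpha_4, alpha_1). So the algebra is type D_7, i.e. so(14).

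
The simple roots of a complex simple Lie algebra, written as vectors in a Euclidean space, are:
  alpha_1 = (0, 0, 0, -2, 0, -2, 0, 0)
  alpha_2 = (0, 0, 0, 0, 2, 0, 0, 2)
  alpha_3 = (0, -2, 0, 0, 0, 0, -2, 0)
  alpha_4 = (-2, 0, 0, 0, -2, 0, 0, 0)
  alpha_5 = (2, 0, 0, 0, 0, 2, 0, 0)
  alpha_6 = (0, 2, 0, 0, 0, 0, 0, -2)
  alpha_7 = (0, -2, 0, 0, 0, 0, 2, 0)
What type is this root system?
D_7 (so(14))

Compute the Cartan integers a_ij = 2(alpha_i, alpha_j)/(alpha_j, alpha_j); the resulting 7x7 Cartan matrix is
[[2, 0, 0, 0, -1, 0, 0], [0, 2, 0, -1, 0, -1, 0], [0, 0, 2, 0, 0, -1, 0], [0, -1, 0, 2, -1, 0, 0], [-1, 0, 0, -1, 2, 0, 0], [0, -1, -1, 0, 0, 2, -1], [0, 0, 0, 0, 0, -1, 2]].
All simple roots have the same length, so the diagram is simply laced. The associated Dynkin diagram is a chain of 5 nodes with a fork of two nodes at one end (D_7), so the type is D_7 (the algebra so(14)).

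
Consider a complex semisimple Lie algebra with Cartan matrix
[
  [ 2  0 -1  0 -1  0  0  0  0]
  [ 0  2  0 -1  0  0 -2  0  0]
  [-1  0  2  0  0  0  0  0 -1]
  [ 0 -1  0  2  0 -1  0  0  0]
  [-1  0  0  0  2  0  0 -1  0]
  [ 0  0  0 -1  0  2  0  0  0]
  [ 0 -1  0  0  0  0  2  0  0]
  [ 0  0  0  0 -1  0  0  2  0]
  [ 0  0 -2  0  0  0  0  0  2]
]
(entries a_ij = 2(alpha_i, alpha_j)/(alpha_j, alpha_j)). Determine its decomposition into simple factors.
The diagram associated to this matrix has two connected components: the simple roots {alpha_2, alpha_4, alpha_6, alpha_7} form a chain of 4 nodes with a double edge at one end; the terminal node there is the unique short simple root (B_4), and {alpha_1, alpha_3, alpha_5, alpha_8, alpha_9} form a chain of 5 nodes with a double edge at one end; the terminal node there is the unique long simple root (C_5). A semisimple Lie algebra decomposes uniquely as the direct sum of simple ideals, one per connected component of its Dynkin diagram, so g ≅ B_4 ⊕ C_5 (dimension 36 + 55 = 91).

B4 ⊕ C5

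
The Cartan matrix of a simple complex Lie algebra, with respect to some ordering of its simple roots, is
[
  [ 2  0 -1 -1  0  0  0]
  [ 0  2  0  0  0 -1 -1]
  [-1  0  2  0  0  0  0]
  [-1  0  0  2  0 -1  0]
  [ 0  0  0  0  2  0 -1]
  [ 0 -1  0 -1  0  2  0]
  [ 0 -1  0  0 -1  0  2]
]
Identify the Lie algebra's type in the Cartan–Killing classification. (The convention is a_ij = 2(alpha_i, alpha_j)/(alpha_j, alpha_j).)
A_7 (sl(8))

The matrix has rank 7 with 2's on the diagonal. Reading the off-diagonal entries as Dynkin edges (a single edge where a_ij = a_ji = -1; a double or triple edge where a_ij * a_ji = 2 or 3), the diagram is a chain of 7 nodes with single edges (A_7). One simple-root ordering that puts it in standard form is (alpha_5, alpha_7, alpha_2, alpha_6, alpha_4, alpha_1, alpha_3). So the algebra is type A_7, i.e. sl(8).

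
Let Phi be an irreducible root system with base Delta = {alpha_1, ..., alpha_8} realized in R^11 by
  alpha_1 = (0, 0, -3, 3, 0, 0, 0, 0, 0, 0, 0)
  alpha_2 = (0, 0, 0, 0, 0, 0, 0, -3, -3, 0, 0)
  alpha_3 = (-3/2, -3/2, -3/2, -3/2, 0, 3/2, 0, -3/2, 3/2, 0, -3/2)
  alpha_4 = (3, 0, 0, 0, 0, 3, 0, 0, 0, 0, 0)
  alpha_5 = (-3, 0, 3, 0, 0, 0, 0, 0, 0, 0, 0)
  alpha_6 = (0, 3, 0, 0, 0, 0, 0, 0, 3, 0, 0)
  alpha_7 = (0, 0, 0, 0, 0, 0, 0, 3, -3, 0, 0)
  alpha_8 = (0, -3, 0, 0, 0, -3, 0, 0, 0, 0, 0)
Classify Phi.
E_8

Compute the Cartan integers a_ij = 2(alpha_i, alpha_j)/(alpha_j, alpha_j); the resulting 8x8 Cartan matrix is
[[2, 0, 0, 0, -1, 0, 0, 0], [0, 2, 0, 0, 0, -1, 0, 0], [0, 0, 2, 0, 0, 0, -1, 0], [0, 0, 0, 2, -1, 0, 0, -1], [-1, 0, 0, -1, 2, 0, 0, 0], [0, -1, 0, 0, 0, 2, -1, -1], [0, 0, -1, 0, 0, -1, 2, 0], [0, 0, 0, -1, 0, -1, 0, 2]].
All simple roots have the same length, so the diagram is simply laced. The associated Dynkin diagram is a chain of 7 nodes with one extra node attached to the third node from one end (E_8), so the type is E_8.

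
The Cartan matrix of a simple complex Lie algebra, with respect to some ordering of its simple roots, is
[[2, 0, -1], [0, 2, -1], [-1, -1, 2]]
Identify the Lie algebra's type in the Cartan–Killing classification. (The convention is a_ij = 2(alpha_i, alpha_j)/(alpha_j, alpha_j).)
The matrix has rank 3 with 2's on the diagonal. Reading the off-diagonal entries as Dynkin edges (a single edge where a_ij = a_ji = -1; a double or triple edge where a_ij * a_ji = 2 or 3), the diagram is a chain of 3 nodes with single edges (A_3). One simple-root ordering that puts it in standard form is (alpha_2, alpha_3, alpha_1). So the algebra is type A_3, i.e. sl(4).

type A_3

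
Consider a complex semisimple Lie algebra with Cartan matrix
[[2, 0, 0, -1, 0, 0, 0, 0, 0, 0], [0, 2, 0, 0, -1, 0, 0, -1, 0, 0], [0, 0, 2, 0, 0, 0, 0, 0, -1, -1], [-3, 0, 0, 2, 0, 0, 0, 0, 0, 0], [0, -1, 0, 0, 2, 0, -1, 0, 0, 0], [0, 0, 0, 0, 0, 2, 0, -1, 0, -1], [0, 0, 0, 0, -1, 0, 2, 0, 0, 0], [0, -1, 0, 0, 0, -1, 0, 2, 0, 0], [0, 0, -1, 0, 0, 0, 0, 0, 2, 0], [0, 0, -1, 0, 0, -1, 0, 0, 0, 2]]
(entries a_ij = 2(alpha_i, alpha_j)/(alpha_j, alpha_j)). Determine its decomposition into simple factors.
The diagram associated to this matrix has two connected components: the simple roots {alpha_2, alpha_3, alpha_5, alpha_6, alpha_7, alpha_8, alpha_9, alpha_10} form a chain of 8 nodes with single edges (A_8), and {alpha_1, alpha_4} form two nodes joined by a triple edge (G_2). A semisimple Lie algebra decomposes uniquely as the direct sum of simple ideals, one per connected component of its Dynkin diagram, so g ≅ A_8 ⊕ G_2 (dimension 80 + 14 = 94).

A_8 (sl(9)) + G_2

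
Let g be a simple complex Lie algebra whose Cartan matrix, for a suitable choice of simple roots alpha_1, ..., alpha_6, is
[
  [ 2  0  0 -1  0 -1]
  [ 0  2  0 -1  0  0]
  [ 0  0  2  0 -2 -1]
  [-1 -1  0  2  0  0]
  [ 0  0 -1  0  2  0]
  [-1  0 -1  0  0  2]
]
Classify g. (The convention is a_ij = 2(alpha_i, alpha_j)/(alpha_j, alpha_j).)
B_6 (so(13))

The matrix has rank 6 with 2's on the diagonal. Reading the off-diagonal entries as Dynkin edges (a single edge where a_ij = a_ji = -1; a double or triple edge where a_ij * a_ji = 2 or 3), the diagram is a chain of 6 nodes with a double edge at one end; the terminal node there is the unique short simple root (B_6). One simple-root ordering that puts it in standard form is (alpha_2, alpha_4, alpha_1, alpha_6, alpha_3, alpha_5). So the algebra is type B_6, i.e. so(13).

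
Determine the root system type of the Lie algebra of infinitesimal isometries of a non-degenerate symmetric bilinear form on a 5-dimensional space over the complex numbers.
type B_2

This is so(5) with 5 odd, which has dimension 5(5-1)/2 = 10 and rank (5-1)/2 = 2. In the classification of classical Lie algebras, the orthogonal algebra so(2n+1) in an odd number of variables has type B_n; here n = 2, so the Dynkin diagram is a chain of 2 nodes with a double edge at one end; the terminal node there is the unique short simple root (B_2). Hence the type is B_2.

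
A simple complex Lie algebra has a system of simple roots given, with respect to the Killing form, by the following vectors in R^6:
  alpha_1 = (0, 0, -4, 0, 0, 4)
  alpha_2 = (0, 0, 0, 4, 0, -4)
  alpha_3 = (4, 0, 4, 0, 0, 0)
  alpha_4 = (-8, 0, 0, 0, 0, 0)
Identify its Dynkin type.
type C_4

Compute the Cartan integers a_ij = 2(alpha_i, alpha_j)/(alpha_j, alpha_j); the resulting 4x4 Cartan matrix is
[[2, -1, -1, 0], [-1, 2, 0, 0], [-1, 0, 2, -1], [0, 0, -2, 2]].
The roots have two lengths (squared-length ratio 2:1); the short ones are alpha_{1,2,3}. The associated Dynkin diagram is a chain of 4 nodes with a double edge at one end; the terminal node there is the unique long simple root (C_4), so the type is C_4 (the algebra sp(8)).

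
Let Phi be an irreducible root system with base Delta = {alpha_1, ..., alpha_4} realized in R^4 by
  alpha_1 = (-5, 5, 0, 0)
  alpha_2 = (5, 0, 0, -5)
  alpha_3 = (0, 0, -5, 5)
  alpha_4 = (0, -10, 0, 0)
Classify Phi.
Compute the Cartan integers a_ij = 2(alpha_i, alpha_j)/(alpha_j, alpha_j); the resulting 4x4 Cartan matrix is
[[2, -1, 0, -1], [-1, 2, -1, 0], [0, -1, 2, 0], [-2, 0, 0, 2]].
The roots have two lengths (squared-length ratio 2:1); the short ones are alpha_{1,2,3}. The associated Dynkin diagram is a chain of 4 nodes with a double edge at one end; the terminal node there is the unique long simple root (C_4), so the type is C_4 (the algebra sp(8)).

C_4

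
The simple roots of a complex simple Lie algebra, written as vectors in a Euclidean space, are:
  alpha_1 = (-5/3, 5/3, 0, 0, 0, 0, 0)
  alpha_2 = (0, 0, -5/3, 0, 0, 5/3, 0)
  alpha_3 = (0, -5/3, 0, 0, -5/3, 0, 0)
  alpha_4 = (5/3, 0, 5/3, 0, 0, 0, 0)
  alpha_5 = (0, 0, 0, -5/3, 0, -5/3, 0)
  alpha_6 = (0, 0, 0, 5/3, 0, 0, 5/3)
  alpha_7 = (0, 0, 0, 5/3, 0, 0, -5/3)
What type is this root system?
Compute the Cartan integers a_ij = 2(alpha_i, alpha_j)/(alpha_j, alpha_j); the resulting 7x7 Cartan matrix is
[[2, 0, -1, -1, 0, 0, 0], [0, 2, 0, -1, -1, 0, 0], [-1, 0, 2, 0, 0, 0, 0], [-1, -1, 0, 2, 0, 0, 0], [0, -1, 0, 0, 2, -1, -1], [0, 0, 0, 0, -1, 2, 0], [0, 0, 0, 0, -1, 0, 2]].
All simple roots have the same length, so the diagram is simply laced. The associated Dynkin diagram is a chain of 5 nodes with a fork of two nodes at one end (D_7), so the type is D_7 (the algebra so(14)).

D_7 (so(14))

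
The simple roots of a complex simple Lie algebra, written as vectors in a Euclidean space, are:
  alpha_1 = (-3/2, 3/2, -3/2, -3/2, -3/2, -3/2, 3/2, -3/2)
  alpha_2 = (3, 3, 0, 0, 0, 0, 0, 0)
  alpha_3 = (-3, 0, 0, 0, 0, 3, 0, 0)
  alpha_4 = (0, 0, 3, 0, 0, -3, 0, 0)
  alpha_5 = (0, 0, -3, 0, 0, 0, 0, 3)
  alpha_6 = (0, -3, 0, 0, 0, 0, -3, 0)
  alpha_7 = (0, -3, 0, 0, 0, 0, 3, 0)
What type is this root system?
Compute the Cartan integers a_ij = 2(alpha_i, alpha_j)/(alpha_j, alpha_j); the resulting 7x7 Cartan matrix is
[[2, 0, 0, 0, 0, -1, 0], [0, 2, -1, 0, 0, -1, -1], [0, -1, 2, -1, 0, 0, 0], [0, 0, -1, 2, -1, 0, 0], [0, 0, 0, -1, 2, 0, 0], [-1, -1, 0, 0, 0, 2, 0], [0, -1, 0, 0, 0, 0, 2]].
All simple roots have the same length, so the diagram is simply laced. The associated Dynkin diagram is a chain of 6 nodes with one extra node attached to the third node from one end (E_7), so the type is E_7.

E_7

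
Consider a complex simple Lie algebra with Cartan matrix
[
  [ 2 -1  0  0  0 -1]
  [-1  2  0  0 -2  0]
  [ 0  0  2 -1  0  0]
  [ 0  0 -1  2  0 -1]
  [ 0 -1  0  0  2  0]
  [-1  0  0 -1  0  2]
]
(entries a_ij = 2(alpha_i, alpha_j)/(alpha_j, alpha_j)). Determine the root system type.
The matrix has rank 6 with 2's on the diagonal. Reading the off-diagonal entries as Dynkin edges (a single edge where a_ij = a_ji = -1; a double or triple edge where a_ij * a_ji = 2 or 3), the diagram is a chain of 6 nodes with a double edge at one end; the terminal node there is the unique short simple root (B_6). One simple-root ordering that puts it in standard form is (alpha_3, alpha_4, alpha_6, alpha_1, alpha_2, alpha_5). So the algebra is type B_6, i.e. so(13).

B_6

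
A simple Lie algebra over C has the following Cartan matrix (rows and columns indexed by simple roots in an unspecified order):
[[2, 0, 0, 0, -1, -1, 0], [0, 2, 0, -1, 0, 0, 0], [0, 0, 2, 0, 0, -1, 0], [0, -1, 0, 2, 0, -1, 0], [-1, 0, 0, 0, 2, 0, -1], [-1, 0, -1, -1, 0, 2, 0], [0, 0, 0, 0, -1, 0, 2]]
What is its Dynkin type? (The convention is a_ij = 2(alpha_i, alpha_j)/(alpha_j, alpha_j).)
The matrix has rank 7 with 2's on the diagonal. Reading the off-diagonal entries as Dynkin edges (a single edge where a_ij = a_ji = -1; a double or triple edge where a_ij * a_ji = 2 or 3), the diagram is a chain of 6 nodes with one extra node attached to the third node from one end (E_7). One simple-root ordering that puts it in standard form is (alpha_2, alpha_3, alpha_4, alpha_6, alpha_1, alpha_5, alpha_7). So the algebra is type E_7.

E_7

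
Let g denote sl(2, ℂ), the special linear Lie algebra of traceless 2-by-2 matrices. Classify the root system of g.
A_1 (sl(2))

This is sl(2), which has dimension 2^2 - 1 = 3 and rank 2 - 1 = 1 (a Cartan subalgebra is the diagonal traceless matrices). In the classification of classical Lie algebras, the special linear algebra sl(n+1) has type A_n; here n = 1, so the Dynkin diagram is a chain of 1 nodes with single edges (A_1). Hence the type is A_1.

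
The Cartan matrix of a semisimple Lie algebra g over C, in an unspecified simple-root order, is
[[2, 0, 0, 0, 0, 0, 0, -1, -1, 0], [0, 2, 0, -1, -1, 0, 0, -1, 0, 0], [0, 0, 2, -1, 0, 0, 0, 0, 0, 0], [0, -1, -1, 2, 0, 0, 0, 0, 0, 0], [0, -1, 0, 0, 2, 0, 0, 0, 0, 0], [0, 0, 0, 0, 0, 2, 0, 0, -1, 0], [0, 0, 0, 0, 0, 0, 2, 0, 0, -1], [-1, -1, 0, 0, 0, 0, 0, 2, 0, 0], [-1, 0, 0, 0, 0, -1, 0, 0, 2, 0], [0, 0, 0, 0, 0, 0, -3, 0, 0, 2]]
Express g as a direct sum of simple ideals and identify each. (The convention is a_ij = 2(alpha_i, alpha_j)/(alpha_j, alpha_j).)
The diagram associated to this matrix has two connected components: the simple roots {alpha_1, alpha_2, alpha_3, alpha_4, alpha_5, alpha_6, alpha_8, alpha_9} form a chain of 7 nodes with one extra node attached to the third node from one end (E_8), and {alpha_7, alpha_10} form two nodes joined by a triple edge (G_2). A semisimple Lie algebra decomposes uniquely as the direct sum of simple ideals, one per connected component of its Dynkin diagram, so g ≅ E_8 ⊕ G_2 (dimension 248 + 14 = 262).

E_8 + G_2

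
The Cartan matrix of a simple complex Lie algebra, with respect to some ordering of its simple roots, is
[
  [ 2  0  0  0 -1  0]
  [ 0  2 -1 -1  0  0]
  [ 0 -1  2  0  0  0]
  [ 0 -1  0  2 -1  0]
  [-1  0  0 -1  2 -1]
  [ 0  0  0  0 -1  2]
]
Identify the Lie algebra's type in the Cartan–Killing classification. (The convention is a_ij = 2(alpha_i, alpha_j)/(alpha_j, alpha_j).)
type D_6

The matrix has rank 6 with 2's on the diagonal. Reading the off-diagonal entries as Dynkin edges (a single edge where a_ij = a_ji = -1; a double or triple edge where a_ij * a_ji = 2 or 3), the diagram is a chain of 4 nodes with a fork of two nodes at one end (D_6). One simple-root ordering that puts it in standard form is (alpha_3, alpha_2, alpha_4, alpha_5, alpha_6, alpha_1). So the algebra is type D_6, i.e. so(12).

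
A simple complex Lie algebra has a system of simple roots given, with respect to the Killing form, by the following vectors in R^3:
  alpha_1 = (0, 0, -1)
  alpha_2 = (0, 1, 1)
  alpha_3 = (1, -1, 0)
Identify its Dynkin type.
Compute the Cartan integers a_ij = 2(alpha_i, alpha_j)/(alpha_j, alpha_j); the resulting 3x3 Cartan matrix is
[[2, -1, 0], [-2, 2, -1], [0, -1, 2]].
The roots have two lengths (squared-length ratio 2:1); the short ones are alpha_{1}. The associated Dynkin diagram is a chain of 3 nodes with a double edge at one end; the terminal node there is the unique short simple root (B_3), so the type is B_3 (the algebra so(7)).

B_3 (so(7))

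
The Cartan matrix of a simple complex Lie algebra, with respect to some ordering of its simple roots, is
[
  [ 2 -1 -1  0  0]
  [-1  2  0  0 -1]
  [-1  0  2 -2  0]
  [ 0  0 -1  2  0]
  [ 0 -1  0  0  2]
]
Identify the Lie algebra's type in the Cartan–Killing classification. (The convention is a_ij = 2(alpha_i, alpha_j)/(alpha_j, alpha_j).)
type B_5

The matrix has rank 5 with 2's on the diagonal. Reading the off-diagonal entries as Dynkin edges (a single edge where a_ij = a_ji = -1; a double or triple edge where a_ij * a_ji = 2 or 3), the diagram is a chain of 5 nodes with a double edge at one end; the terminal node there is the unique short simple root (B_5). One simple-root ordering that puts it in standard form is (alpha_5, alpha_2, alpha_1, alpha_3, alpha_4). So the algebra is type B_5, i.e. so(11).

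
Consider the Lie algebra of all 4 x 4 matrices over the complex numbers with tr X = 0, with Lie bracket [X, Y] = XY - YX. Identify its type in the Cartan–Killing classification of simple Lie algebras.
A_3

This is sl(4), which has dimension 4^2 - 1 = 15 and rank 4 - 1 = 3 (a Cartan subalgebra is the diagonal traceless matrices). In the classification of classical Lie algebras, the special linear algebra sl(n+1) has type A_n; here n = 3, so the Dynkin diagram is a chain of 3 nodes with single edges (A_3). Hence the type is A_3.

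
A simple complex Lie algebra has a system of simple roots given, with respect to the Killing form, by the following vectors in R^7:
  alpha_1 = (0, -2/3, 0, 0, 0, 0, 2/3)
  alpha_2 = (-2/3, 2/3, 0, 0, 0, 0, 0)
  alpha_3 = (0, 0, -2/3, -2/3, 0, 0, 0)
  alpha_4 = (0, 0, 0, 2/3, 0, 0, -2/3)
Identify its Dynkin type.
Compute the Cartan integers a_ij = 2(alpha_i, alpha_j)/(alpha_j, alpha_j); the resulting 4x4 Cartan matrix is
[[2, -1, 0, -1], [-1, 2, 0, 0], [0, 0, 2, -1], [-1, 0, -1, 2]].
All simple roots have the same length, so the diagram is simply laced. The associated Dynkin diagram is a chain of 4 nodes with single edges (A_4), so the type is A_4 (the algebra sl(5)).

A4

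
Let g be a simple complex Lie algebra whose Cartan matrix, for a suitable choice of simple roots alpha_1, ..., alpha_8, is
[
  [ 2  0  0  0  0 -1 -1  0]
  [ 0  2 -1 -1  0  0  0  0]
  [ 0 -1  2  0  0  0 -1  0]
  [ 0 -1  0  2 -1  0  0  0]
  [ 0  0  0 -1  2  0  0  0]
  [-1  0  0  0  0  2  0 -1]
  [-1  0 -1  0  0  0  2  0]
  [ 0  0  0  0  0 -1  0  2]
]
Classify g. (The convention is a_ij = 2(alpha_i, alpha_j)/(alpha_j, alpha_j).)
type A_8

The matrix has rank 8 with 2's on the diagonal. Reading the off-diagonal entries as Dynkin edges (a single edge where a_ij = a_ji = -1; a double or triple edge where a_ij * a_ji = 2 or 3), the diagram is a chain of 8 nodes with single edges (A_8). One simple-root ordering that puts it in standard form is (alpha_5, alpha_4, alpha_2, alpha_3, alpha_7, alpha_1, alpha_6, alpha_8). So the algebra is type A_8, i.e. sl(9).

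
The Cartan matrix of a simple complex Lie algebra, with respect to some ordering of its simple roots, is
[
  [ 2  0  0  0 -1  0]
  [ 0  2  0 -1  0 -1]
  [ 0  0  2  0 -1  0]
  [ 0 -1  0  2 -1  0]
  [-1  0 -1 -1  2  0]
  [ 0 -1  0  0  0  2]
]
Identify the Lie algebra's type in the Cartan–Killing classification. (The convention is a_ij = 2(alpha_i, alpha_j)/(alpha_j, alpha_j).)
D6

The matrix has rank 6 with 2's on the diagonal. Reading the off-diagonal entries as Dynkin edges (a single edge where a_ij = a_ji = -1; a double or triple edge where a_ij * a_ji = 2 or 3), the diagram is a chain of 4 nodes with a fork of two nodes at one end (D_6). One simple-root ordering that puts it in standard form is (alpha_6, alpha_2, alpha_4, alpha_5, alpha_1, alpha_3). So the algebra is type D_6, i.e. so(12).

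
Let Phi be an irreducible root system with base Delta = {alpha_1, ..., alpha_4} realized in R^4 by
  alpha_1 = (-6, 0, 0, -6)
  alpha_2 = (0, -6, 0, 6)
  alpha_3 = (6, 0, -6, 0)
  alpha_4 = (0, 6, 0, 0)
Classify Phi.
Compute the Cartan integers a_ij = 2(alpha_i, alpha_j)/(alpha_j, alpha_j); the resulting 4x4 Cartan matrix is
[[2, -1, -1, 0], [-1, 2, 0, -2], [-1, 0, 2, 0], [0, -1, 0, 2]].
The roots have two lengths (squared-length ratio 2:1); the short ones are alpha_{4}. The associated Dynkin diagram is a chain of 4 nodes with a double edge at one end; the terminal node there is the unique short simple root (B_4), so the type is B_4 (the algebra so(9)).

B_4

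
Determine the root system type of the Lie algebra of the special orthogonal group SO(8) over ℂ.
D4

This is so(8) with 8 even, which has dimension 8(8-1)/2 = 28 and rank 8/2 = 4. In the classification of classical Lie algebras, the orthogonal algebra so(2n) in an even number of variables has type D_n; here n = 4, so the Dynkin diagram is a chain of 2 nodes with a fork of two nodes at one end (D_4). Hence the type is D_4.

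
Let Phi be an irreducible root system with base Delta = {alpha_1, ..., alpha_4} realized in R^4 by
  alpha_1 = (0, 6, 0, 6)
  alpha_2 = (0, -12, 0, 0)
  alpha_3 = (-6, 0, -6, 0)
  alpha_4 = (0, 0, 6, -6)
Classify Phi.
Compute the Cartan integers a_ij = 2(alpha_i, alpha_j)/(alpha_j, alpha_j); the resulting 4x4 Cartan matrix is
[[2, -1, 0, -1], [-2, 2, 0, 0], [0, 0, 2, -1], [-1, 0, -1, 2]].
The roots have two lengths (squared-length ratio 2:1); the short ones are alpha_{1,3,4}. The associated Dynkin diagram is a chain of 4 nodes with a double edge at one end; the terminal node there is the unique long simple root (C_4), so the type is C_4 (the algebra sp(8)).

C_4 (sp(8))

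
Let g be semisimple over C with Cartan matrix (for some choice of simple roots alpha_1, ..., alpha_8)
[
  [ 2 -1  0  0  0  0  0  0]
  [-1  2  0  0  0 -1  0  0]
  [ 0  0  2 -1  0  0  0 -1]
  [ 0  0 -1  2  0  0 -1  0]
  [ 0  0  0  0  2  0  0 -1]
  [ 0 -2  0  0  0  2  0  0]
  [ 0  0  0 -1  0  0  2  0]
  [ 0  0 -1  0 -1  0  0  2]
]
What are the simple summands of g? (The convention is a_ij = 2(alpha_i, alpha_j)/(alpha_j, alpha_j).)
The diagram associated to this matrix has two connected components: the simple roots {alpha_3, alpha_4, alpha_5, alpha_7, alpha_8} form a chain of 5 nodes with single edges (A_5), and {alpha_1, alpha_2, alpha_6} form a chain of 3 nodes with a double edge at one end; the terminal node there is the unique long simple root (C_3). A semisimple Lie algebra decomposes uniquely as the direct sum of simple ideals, one per connected component of its Dynkin diagram, so g ≅ A_5 ⊕ C_3 (dimension 35 + 21 = 56).

A5 + C3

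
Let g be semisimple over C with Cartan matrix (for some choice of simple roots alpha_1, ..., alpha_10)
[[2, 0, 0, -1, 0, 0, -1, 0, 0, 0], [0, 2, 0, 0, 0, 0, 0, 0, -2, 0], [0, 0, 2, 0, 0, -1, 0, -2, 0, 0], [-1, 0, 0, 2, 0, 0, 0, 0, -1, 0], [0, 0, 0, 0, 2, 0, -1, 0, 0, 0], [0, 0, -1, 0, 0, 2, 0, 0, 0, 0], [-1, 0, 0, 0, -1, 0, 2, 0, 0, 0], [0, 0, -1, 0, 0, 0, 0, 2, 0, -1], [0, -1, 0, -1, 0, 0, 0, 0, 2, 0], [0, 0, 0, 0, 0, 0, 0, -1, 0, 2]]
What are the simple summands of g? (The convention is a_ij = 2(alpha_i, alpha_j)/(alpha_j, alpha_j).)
The diagram associated to this matrix has two connected components: the simple roots {alpha_1, alpha_2, alpha_4, alpha_5, alpha_7, alpha_9} form a chain of 6 nodes with a double edge at one end; the terminal node there is the unique long simple root (C_6), and {alpha_3, alpha_6, alpha_8, alpha_10} form a chain of 4 nodes with a double edge between the middle two (F_4). A semisimple Lie algebra decomposes uniquely as the direct sum of simple ideals, one per connected component of its Dynkin diagram, so g ≅ C_6 ⊕ F_4 (dimension 78 + 52 = 130).

type C_6 ⊕ type F_4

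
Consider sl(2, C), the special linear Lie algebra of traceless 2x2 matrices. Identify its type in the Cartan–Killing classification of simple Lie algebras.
A1

This is sl(2), which has dimension 2^2 - 1 = 3 and rank 2 - 1 = 1 (a Cartan subalgebra is the diagonal traceless matrices). In the classification of classical Lie algebras, the special linear algebra sl(n+1) has type A_n; here n = 1, so the Dynkin diagram is a chain of 1 nodes with single edges (A_1). Hence the type is A_1.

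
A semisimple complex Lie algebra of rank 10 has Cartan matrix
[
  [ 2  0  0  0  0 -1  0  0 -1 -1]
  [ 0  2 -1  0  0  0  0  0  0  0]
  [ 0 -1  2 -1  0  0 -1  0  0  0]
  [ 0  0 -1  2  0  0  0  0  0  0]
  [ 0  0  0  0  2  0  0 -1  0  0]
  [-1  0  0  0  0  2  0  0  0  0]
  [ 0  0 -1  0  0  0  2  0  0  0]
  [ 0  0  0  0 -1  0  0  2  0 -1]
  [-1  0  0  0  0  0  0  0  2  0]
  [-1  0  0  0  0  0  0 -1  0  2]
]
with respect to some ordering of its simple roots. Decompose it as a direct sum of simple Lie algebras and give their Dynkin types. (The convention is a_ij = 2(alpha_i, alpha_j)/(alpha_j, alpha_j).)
The diagram associated to this matrix has two connected components: the simple roots {alpha_2, alpha_3, alpha_4, alpha_7} form a chain of 2 nodes with a fork of two nodes at one end (D_4), and {alpha_1, alpha_5, alpha_6, alpha_8, alpha_9, alpha_10} form a chain of 4 nodes with a fork of two nodes at one end (D_6). A semisimple Lie algebra decomposes uniquely as the direct sum of simple ideals, one per connected component of its Dynkin diagram, so g ≅ D_4 ⊕ D_6 (dimension 28 + 66 = 94).

D4 + D6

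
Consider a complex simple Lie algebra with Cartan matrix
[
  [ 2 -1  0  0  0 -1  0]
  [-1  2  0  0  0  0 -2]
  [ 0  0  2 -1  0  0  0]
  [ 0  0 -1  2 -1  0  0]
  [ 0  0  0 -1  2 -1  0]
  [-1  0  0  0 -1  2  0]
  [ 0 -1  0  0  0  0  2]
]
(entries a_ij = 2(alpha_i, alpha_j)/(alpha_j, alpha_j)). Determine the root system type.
The matrix has rank 7 with 2's on the diagonal. Reading the off-diagonal entries as Dynkin edges (a single edge where a_ij = a_ji = -1; a double or triple edge where a_ij * a_ji = 2 or 3), the diagram is a chain of 7 nodes with a double edge at one end; the terminal node there is the unique short simple root (B_7). One simple-root ordering that puts it in standard form is (alpha_3, alpha_4, alpha_5, alpha_6, alpha_1, alpha_2, alpha_7). So the algebra is type B_7, i.e. so(15).

B_7 (so(15))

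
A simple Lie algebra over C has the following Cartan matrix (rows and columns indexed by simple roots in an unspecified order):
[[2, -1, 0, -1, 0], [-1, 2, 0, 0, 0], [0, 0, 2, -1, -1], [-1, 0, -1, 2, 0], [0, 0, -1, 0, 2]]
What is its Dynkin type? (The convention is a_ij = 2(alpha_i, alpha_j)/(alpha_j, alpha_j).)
A_5 (sl(6))

The matrix has rank 5 with 2's on the diagonal. Reading the off-diagonal entries as Dynkin edges (a single edge where a_ij = a_ji = -1; a double or triple edge where a_ij * a_ji = 2 or 3), the diagram is a chain of 5 nodes with single edges (A_5). One simple-root ordering that puts it in standard form is (alpha_2, alpha_1, alpha_4, alpha_3, alpha_5). So the algebra is type A_5, i.e. sl(6).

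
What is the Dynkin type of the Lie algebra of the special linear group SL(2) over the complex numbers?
A1

This is sl(2), which has dimension 2^2 - 1 = 3 and rank 2 - 1 = 1 (a Cartan subalgebra is the diagonal traceless matrices). In the classification of classical Lie algebras, the special linear algebra sl(n+1) has type A_n; here n = 1, so the Dynkin diagram is a chain of 1 nodes with single edges (A_1). Hence the type is A_1.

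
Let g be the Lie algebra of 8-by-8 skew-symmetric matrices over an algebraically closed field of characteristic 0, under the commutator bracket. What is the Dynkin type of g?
D_4 (so(8))

This is so(8) with 8 even, which has dimension 8(8-1)/2 = 28 and rank 8/2 = 4. In the classification of classical Lie algebras, the orthogonal algebra so(2n) in an even number of variables has type D_n; here n = 4, so the Dynkin diagram is a chain of 2 nodes with a fork of two nodes at one end (D_4). Hence the type is D_4.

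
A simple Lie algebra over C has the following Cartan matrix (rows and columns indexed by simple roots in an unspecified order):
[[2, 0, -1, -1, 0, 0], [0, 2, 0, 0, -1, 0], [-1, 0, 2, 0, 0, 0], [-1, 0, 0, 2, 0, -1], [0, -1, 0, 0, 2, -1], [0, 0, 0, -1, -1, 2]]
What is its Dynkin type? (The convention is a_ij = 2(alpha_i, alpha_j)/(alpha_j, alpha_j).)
The matrix has rank 6 with 2's on the diagonal. Reading the off-diagonal entries as Dynkin edges (a single edge where a_ij = a_ji = -1; a double or triple edge where a_ij * a_ji = 2 or 3), the diagram is a chain of 6 nodes with single edges (A_6). One simple-root ordering that puts it in standard form is (alpha_3, alpha_1, alpha_4, alpha_6, alpha_5, alpha_2). So the algebra is type A_6, i.e. sl(7).

A6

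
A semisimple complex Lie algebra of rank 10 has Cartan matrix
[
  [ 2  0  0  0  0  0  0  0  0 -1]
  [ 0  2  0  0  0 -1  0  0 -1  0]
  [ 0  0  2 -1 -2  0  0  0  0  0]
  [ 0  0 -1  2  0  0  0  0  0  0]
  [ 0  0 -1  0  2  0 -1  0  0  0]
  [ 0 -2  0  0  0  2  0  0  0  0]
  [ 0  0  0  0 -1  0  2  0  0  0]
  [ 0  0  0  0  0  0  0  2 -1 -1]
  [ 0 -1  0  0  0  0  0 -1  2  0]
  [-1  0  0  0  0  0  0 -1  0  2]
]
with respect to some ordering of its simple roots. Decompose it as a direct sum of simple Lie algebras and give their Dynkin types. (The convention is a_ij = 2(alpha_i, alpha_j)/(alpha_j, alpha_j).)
type C_6 + type F_4

The diagram associated to this matrix has two connected components: the simple roots {alpha_1, alpha_2, alpha_6, alpha_8, alpha_9, alpha_10} form a chain of 6 nodes with a double edge at one end; the terminal node there is the unique long simple root (C_6), and {alpha_3, alpha_4, alpha_5, alpha_7} form a chain of 4 nodes with a double edge between the middle two (F_4). A semisimple Lie algebra decomposes uniquely as the direct sum of simple ideals, one per connected component of its Dynkin diagram, so g ≅ C_6 ⊕ F_4 (dimension 78 + 52 = 130).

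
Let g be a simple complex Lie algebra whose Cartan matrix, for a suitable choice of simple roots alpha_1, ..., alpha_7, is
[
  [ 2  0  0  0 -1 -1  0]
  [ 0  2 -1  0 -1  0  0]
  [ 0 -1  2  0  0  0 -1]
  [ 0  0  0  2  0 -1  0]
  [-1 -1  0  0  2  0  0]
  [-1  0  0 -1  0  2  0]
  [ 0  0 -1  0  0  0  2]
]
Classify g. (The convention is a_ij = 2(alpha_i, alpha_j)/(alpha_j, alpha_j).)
A7

The matrix has rank 7 with 2's on the diagonal. Reading the off-diagonal entries as Dynkin edges (a single edge where a_ij = a_ji = -1; a double or triple edge where a_ij * a_ji = 2 or 3), the diagram is a chain of 7 nodes with single edges (A_7). One simple-root ordering that puts it in standard form is (alpha_7, alpha_3, alpha_2, alpha_5, alpha_1, alpha_6, alpha_4). So the algebra is type A_7, i.e. sl(8).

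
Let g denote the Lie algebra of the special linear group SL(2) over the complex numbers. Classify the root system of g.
A_1

This is sl(2), which has dimension 2^2 - 1 = 3 and rank 2 - 1 = 1 (a Cartan subalgebra is the diagonal traceless matrices). In the classification of classical Lie algebras, the special linear algebra sl(n+1) has type A_n; here n = 1, so the Dynkin diagram is a chain of 1 nodes with single edges (A_1). Hence the type is A_1.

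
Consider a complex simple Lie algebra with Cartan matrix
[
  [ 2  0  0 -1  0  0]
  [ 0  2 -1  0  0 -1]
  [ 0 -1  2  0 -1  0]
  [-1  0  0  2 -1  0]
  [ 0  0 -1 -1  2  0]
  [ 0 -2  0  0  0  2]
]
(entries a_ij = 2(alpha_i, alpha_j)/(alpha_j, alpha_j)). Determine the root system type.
C_6

The matrix has rank 6 with 2's on the diagonal. Reading the off-diagonal entries as Dynkin edges (a single edge where a_ij = a_ji = -1; a double or triple edge where a_ij * a_ji = 2 or 3), the diagram is a chain of 6 nodes with a double edge at one end; the terminal node there is the unique long simple root (C_6). One simple-root ordering that puts it in standard form is (alpha_1, alpha_4, alpha_5, alpha_3, alpha_2, alpha_6). So the algebra is type C_6, i.e. sp(12).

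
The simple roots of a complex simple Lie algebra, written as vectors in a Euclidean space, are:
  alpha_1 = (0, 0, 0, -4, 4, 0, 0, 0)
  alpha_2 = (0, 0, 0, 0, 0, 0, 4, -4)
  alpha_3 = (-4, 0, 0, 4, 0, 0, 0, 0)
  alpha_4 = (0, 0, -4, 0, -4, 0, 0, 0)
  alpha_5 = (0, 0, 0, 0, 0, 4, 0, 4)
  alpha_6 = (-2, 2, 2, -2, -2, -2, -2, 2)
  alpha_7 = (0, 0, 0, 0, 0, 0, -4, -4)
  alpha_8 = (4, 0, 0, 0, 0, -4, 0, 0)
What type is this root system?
Compute the Cartan integers a_ij = 2(alpha_i, alpha_j)/(alpha_j, alpha_j); the resulting 8x8 Cartan matrix is
[[2, 0, -1, -1, 0, 0, 0, 0], [0, 2, 0, 0, -1, -1, 0, 0], [-1, 0, 2, 0, 0, 0, 0, -1], [-1, 0, 0, 2, 0, 0, 0, 0], [0, -1, 0, 0, 2, 0, -1, -1], [0, -1, 0, 0, 0, 2, 0, 0], [0, 0, 0, 0, -1, 0, 2, 0], [0, 0, -1, 0, -1, 0, 0, 2]].
All simple roots have the same length, so the diagram is simply laced. The associated Dynkin diagram is a chain of 7 nodes with one extra node attached to the third node from one end (E_8), so the type is E_8.

E_8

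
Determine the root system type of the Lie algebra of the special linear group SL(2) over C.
A_1 (sl(2))

This is sl(2), which has dimension 2^2 - 1 = 3 and rank 2 - 1 = 1 (a Cartan subalgebra is the diagonal traceless matrices). In the classification of classical Lie algebras, the special linear algebra sl(n+1) has type A_n; here n = 1, so the Dynkin diagram is a chain of 1 nodes with single edges (A_1). Hence the type is A_1.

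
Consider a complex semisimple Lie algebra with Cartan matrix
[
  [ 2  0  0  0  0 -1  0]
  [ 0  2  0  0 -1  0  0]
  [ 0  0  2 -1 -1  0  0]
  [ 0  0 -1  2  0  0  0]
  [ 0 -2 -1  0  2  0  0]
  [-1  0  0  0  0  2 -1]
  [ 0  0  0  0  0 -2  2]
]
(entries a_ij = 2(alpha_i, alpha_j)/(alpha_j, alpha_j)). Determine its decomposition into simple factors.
The diagram associated to this matrix has two connected components: the simple roots {alpha_2, alpha_3, alpha_4, alpha_5} form a chain of 4 nodes with a double edge at one end; the terminal node there is the unique short simple root (B_4), and {alpha_1, alpha_6, alpha_7} form a chain of 3 nodes with a double edge at one end; the terminal node there is the unique long simple root (C_3). A semisimple Lie algebra decomposes uniquely as the direct sum of simple ideals, one per connected component of its Dynkin diagram, so g ≅ B_4 ⊕ C_3 (dimension 36 + 21 = 57).

B4 ⊕ C3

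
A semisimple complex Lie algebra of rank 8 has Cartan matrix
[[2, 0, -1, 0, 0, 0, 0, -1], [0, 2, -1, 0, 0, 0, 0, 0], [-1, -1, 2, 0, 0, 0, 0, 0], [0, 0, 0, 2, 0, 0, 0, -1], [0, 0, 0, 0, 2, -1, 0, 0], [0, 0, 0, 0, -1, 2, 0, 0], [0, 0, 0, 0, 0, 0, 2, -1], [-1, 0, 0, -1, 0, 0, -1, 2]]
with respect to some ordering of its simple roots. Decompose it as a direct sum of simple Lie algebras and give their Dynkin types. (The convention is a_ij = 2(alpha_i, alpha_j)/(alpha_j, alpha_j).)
The diagram associated to this matrix has two connected components: the simple roots {alpha_5, alpha_6} form a chain of 2 nodes with single edges (A_2), and {alpha_1, alpha_2, alpha_3, alpha_4, alpha_7, alpha_8} form a chain of 4 nodes with a fork of two nodes at one end (D_6). A semisimple Lie algebra decomposes uniquely as the direct sum of simple ideals, one per connected component of its Dynkin diagram, so g ≅ A_2 ⊕ D_6 (dimension 8 + 66 = 74).

A2 + D6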